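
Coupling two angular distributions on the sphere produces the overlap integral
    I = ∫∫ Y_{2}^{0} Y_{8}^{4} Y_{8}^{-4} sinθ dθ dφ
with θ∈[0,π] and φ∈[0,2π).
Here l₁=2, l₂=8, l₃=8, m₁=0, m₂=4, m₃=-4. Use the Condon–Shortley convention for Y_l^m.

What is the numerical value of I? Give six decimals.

0.053119

Checks pass: Σm=0; 18 even; l₃=8∈[6,10].
(2·2+1)(2·8+1)(2·8+1) = 1445
Δ: 2! 2! 14! / 19! → 1/348840
sum: t=0:+1/116121600 t=1:−1/25401600 t=2:+1/116121600 = -1/45158400
3j²(2 8 8; 0 0 0) = Δ·Π!·Σ² = 24/1615  (sign -1)
sum: t=0:+1/3832012800 t=1:−1/239500800 t=2:+1/348364800 = -1/958003200
3j²(2 8 8; 0 4 -4) = Δ·Π!·Σ² = 8/4845  (sign -1)
combine: 4πI² = 1445·24/1615·8/4845 = 64/1805
take √, sign +1: I = 0.05311858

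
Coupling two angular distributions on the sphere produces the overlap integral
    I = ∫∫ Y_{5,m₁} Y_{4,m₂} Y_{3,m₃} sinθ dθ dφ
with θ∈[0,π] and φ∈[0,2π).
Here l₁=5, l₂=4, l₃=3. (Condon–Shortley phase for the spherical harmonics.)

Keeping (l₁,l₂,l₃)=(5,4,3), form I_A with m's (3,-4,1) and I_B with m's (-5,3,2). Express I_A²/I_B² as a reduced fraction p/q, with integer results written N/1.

Same 5,4,3: normalisation and zero-m 3j drop out of the ratio.
A: Δ: 6! 4! 2! / 13! → 1/180180; sum: t=0:+1/5760 = 1/5760; 3j²(5 4 3; 3 -4 1) = Δ·Π!·Σ² = 56/2145  (sign +1)
B: Δ: 6! 4! 2! / 13! → 1/180180; sum: t=6:+1/17280 = 1/17280; 3j²(5 4 3; -5 3 2) = Δ·Π!·Σ² = 35/858  (sign -1)
I_A²/I_B² = (56/2145)/(35/858) = 16/25

16/25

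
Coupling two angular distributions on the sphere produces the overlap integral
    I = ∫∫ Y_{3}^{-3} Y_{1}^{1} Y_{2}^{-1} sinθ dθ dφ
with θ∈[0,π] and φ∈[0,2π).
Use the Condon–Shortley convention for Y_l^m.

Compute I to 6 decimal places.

-3 + 1 − 1 = -3 ≠ 0: azimuthal integral kills it; I = 0

0.000000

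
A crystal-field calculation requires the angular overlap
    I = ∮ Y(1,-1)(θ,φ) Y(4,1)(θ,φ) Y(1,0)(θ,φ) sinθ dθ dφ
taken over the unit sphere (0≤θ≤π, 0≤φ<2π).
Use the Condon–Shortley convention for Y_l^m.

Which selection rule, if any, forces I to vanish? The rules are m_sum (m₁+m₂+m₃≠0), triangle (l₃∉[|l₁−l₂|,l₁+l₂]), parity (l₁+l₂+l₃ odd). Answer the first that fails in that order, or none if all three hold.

triangle

azimuthal sum: -1 + 1 + 0 = 0  ✓
3 ≤ 1 ≤ 5 (triangle on l)  ✗
L = 1 + 4 + 1 = 6 (even)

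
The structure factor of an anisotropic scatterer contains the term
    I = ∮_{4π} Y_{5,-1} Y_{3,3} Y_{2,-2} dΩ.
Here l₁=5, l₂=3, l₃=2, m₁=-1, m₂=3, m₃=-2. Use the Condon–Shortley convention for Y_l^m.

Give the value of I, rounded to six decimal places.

-0.023961

Checks pass: Σm=0; 10 even; l₃=2∈[2,8].
(2·5+1)(2·3+1)(2·2+1) = 385
Δ: 6! 4! 0! / 11! → 1/2310
sum: t=3:−1/144 = -1/144
3j²(5 3 2; 0 0 0) = Δ·Π!·Σ² = 10/231  (sign -1)
sum: t=6:+1/17280 = 1/17280
3j²(5 3 2; -1 3 -2) = Δ·Π!·Σ² = 1/2310  (sign +1)
combine: 4πI² = 385·10/231·1/2310 = 5/693
take √, sign -1: I = -0.02396147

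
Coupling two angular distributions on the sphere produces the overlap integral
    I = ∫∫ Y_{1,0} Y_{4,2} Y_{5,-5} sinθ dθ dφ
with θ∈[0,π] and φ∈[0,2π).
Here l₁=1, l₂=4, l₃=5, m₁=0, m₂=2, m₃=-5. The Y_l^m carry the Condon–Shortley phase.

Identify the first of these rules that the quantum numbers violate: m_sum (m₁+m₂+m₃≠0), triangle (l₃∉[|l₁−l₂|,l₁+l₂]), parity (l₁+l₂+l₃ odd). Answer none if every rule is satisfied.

m_sum

azimuthal sum: 0 + 2 − 5 = -3  ✗
3 ≤ 5 ≤ 5 (triangle on l)
L = 1 + 4 + 5 = 10 (even)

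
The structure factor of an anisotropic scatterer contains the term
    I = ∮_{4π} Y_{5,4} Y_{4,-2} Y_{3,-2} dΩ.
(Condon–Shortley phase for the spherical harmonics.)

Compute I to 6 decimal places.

0.143343

Checks pass: Σm=0; 12 even; l₃=3∈[1,9].
(2·5+1)(2·4+1)(2·3+1) = 693
Δ: 6! 4! 2! / 13! → 1/180180
sum: t=2:+1/576 t=3:−1/144 t=4:+1/576 = -1/288
3j²(5 4 3; 0 0 0) = Δ·Π!·Σ² = 20/1001  (sign +1)
sum: t=0:+1/8640 t=1:−1/2880 = -1/4320
3j²(5 4 3; 4 -2 -2) = Δ·Π!·Σ² = 8/429  (sign +1)
combine: 4πI² = 693·20/1001·8/429 = 480/1859
take √, sign +1: I = 0.14334284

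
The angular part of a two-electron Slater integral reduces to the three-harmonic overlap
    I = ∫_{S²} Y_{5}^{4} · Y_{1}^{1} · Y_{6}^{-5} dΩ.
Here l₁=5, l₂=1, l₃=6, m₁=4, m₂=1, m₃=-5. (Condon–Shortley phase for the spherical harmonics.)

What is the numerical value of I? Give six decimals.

-0.303018

m-sum 0 ✓  L=12 even ✓  4≤6≤6 ✓
Π(2lᵢ+1) = 11×3×13 = 429
triangle coeff Δ(5,1,6) = 1/858
Σ_t [0,0]: t=0:+1/14400 = 1/14400
(3j)²=6/143 [(5 1 6; 0 0 0)], sign=+1
Σ_t [0,0]: t=0:+1/725760 = 1/725760
(3j)²=5/78 [(5 1 6; 4 1 -5)], sign=-1
⇒ 4πI² = 15/13
I = (-1)√(15/13/(4π)) = -0.30301841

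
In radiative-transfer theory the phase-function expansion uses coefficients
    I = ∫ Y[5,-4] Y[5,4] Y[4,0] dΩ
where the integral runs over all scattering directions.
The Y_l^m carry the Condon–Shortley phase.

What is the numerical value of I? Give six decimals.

-0.130198

Rules hold: Σm=0, L=14 even, 0≤4≤10.
N = 11·11·9 = 1089
Δ = 6!·4!·4!/15! = 1/3153150
Racah Σ t=1..5: t=1:−1/69120 t=2:+1/1728 t=3:−1/576 t=4:+1/1728 t=5:−1/69120 = -7/11520
⇒ 3j(5 5 4; 0 0 0)² = 2/143, sgn -1
Racah Σ t=5..6: t=5:−1/69120 t=6:+1/25920 = 1/41472
⇒ 3j(5 5 4; -4 4 0)² = 2/143, sgn +1
4πI² = N·(3j₀)²·(3jₘ)² = 36/169
I = -1·√(0.213018/4π) = -0.13019760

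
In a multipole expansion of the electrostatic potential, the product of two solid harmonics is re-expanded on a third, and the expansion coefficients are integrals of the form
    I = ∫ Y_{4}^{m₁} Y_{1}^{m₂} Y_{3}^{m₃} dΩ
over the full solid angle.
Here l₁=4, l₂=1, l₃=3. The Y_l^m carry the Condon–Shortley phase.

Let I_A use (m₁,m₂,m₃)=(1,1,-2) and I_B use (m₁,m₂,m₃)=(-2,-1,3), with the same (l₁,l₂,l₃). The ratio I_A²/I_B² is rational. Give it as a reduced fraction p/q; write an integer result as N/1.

l's match ⇒ only the (l;m) 3-j factors differ between A and B.
A: triangle coeff Δ(4,1,3) = 1/252; Σ_t [2,2]: t=2:+1/240 = 1/240; (3j)²=1/84 [(4 1 3; 1 1 -2)], sign=-1
B: triangle coeff Δ(4,1,3) = 1/252; Σ_t [0,0]: t=0:+1/1440 = 1/1440; (3j)²=1/252 [(4 1 3; -2 -1 3)], sign=+1
I_A²/I_B² = (1/84)/(1/252) = 3/1

3/1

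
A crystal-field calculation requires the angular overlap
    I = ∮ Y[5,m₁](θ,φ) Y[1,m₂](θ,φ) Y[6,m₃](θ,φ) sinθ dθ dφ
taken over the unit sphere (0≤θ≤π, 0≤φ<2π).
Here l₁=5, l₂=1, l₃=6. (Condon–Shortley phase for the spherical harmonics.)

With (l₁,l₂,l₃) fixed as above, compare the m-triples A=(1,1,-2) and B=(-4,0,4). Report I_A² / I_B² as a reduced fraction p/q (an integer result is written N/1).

7/5

Shared (l₁,l₂,l₃)=(5,1,6): N and (l;000)² cancel in I_A²/I_B².
A: Δ = 0!·10!·2!/13! = 1/858; Racah Σ t=0..0: t=0:+1/34560 = 1/34560; ⇒ 3j(5 1 6; 1 1 -2)² = 14/429, sgn +1
B: Δ = 0!·10!·2!/13! = 1/858; Racah Σ t=0..0: t=0:+1/362880 = 1/362880; ⇒ 3j(5 1 6; -4 0 4)² = 10/429, sgn +1
I_A²/I_B² = (14/429)/(10/429) = 7/5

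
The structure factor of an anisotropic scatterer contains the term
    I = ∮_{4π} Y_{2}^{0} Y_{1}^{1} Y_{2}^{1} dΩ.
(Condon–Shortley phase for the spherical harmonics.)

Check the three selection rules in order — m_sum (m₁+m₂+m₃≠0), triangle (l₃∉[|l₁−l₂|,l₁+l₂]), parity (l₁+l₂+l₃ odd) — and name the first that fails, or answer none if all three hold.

m_sum

azimuthal sum: 0 + 1 + 1 = 2  ✗
1 ≤ 2 ≤ 3 (triangle on l)
L = 2 + 1 + 2 = 5 (odd)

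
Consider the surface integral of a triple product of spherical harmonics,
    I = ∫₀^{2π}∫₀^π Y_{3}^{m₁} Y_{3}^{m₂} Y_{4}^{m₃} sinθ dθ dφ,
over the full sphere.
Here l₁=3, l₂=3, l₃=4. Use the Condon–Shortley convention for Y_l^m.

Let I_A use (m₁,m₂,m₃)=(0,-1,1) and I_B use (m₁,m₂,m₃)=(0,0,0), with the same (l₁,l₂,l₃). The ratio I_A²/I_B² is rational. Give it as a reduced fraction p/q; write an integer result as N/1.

5/12

l's match ⇒ only the (l;m) 3-j factors differ between A and B.
A: triangle coeff Δ(3,3,4) = 1/34650; Σ_t [0,2]: t=0:+1/48 t=1:−1/24 t=2:+1/288 = -5/288; (3j)²=5/462 [(3 3 4; 0 -1 1)], sign=+1
B: triangle coeff Δ(3,3,4) = 1/34650; Σ_t [0,2]: t=0:+1/72 t=1:−1/16 t=2:+1/72 = -5/144; (3j)²=2/77 [(3 3 4; 0 0 0)], sign=-1
I_A²/I_B² = (5/462)/(2/77) = 5/12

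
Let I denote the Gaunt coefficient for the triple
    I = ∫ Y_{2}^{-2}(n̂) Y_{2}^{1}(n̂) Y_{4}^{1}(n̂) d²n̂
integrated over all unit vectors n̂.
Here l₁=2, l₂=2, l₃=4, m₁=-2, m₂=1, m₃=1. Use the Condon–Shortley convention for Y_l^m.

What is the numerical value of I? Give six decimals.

Rules hold: Σm=0, L=8 even, 0≤4≤4.
N = 5·5·9 = 225
Δ = 0!·4!·4!/9! = 1/630
Racah Σ t=0..0: t=0:+1/16 = 1/16
⇒ 3j(2 2 4; 0 0 0)² = 2/35, sgn +1
Racah Σ t=0..0: t=0:+1/144 = 1/144
⇒ 3j(2 2 4; -2 1 1)² = 1/126, sgn -1
4πI² = N·(3j₀)²·(3jₘ)² = 5/49
I = -1·√(0.102041/4π) = -0.09011188

-0.090112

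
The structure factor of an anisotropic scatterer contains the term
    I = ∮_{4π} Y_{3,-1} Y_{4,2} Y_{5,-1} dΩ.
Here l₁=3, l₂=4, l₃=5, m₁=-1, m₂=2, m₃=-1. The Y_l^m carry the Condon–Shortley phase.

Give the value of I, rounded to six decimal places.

0.106335

Checks pass: Σm=0; 12 even; l₃=5∈[1,7].
(2·3+1)(2·4+1)(2·5+1) = 693
Δ: 2! 4! 6! / 13! → 1/180180
sum: t=0:+1/576 t=1:−1/144 t=2:+1/576 = -1/288
3j²(3 4 5; 0 0 0) = Δ·Π!·Σ² = 20/1001  (sign +1)
sum: t=0:+1/34560 t=1:−1/720 t=2:+1/384 = 43/34560
3j²(3 4 5; -1 2 -1) = Δ·Π!·Σ² = 1849/180180  (sign +1)
combine: 4πI² = 693·20/1001·1849/180180 = 1849/13013
take √, sign +1: I = 0.10633465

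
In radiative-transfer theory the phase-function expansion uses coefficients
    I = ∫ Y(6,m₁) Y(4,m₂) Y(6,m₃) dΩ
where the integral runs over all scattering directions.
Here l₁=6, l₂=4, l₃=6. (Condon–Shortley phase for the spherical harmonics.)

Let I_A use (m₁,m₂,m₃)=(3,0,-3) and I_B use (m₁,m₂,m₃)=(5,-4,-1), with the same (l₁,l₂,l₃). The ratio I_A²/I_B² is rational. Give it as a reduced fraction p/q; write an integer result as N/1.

l's match ⇒ only the (l;m) 3-j factors differ between A and B.
A: triangle coeff Δ(6,4,6) = 1/15315300; Σ_t [0,3]: t=0:+1/414720 t=1:−1/51840 t=2:+1/80640 t=3:−1/1451520 = -1/193536; (3j)²=81/17017 [(6 4 6; 3 0 -3)], sign=+1
B: triangle coeff Δ(6,4,6) = 1/15315300; Σ_t [0,0]: t=0:+1/2903040 = 1/2903040; (3j)²=5/663 [(6 4 6; 5 -4 -1)], sign=-1
I_A²/I_B² = (81/17017)/(5/663) = 243/385

243/385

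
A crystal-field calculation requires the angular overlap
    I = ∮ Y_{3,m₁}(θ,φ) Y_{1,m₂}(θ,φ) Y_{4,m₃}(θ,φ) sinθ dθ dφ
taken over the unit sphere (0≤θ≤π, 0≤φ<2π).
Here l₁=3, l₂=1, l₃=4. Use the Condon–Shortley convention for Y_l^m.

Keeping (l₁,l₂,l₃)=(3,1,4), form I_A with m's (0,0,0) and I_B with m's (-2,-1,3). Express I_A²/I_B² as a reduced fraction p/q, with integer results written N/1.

Shared (l₁,l₂,l₃)=(3,1,4): N and (l;000)² cancel in I_A²/I_B².
A: Δ = 0!·6!·2!/9! = 1/252; Racah Σ t=0..0: t=0:+1/36 = 1/36; ⇒ 3j(3 1 4; 0 0 0)² = 4/63, sgn +1
B: Δ = 0!·6!·2!/9! = 1/252; Racah Σ t=0..0: t=0:+1/240 = 1/240; ⇒ 3j(3 1 4; -2 -1 3)² = 1/12, sgn -1
I_A²/I_B² = (4/63)/(1/12) = 16/21

16/21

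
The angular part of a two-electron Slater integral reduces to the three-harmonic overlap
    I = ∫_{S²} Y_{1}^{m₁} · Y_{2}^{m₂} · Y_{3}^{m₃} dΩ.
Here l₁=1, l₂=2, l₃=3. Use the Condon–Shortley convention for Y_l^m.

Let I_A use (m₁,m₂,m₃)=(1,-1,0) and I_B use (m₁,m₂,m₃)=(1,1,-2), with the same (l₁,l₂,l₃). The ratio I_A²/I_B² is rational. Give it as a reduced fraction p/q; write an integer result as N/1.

3/10

Shared (l₁,l₂,l₃)=(1,2,3): N and (l;000)² cancel in I_A²/I_B².
A: Δ = 0!·2!·4!/7! = 1/105; Racah Σ t=0..0: t=0:+1/12 = 1/12; ⇒ 3j(1 2 3; 1 -1 0)² = 1/35, sgn -1
B: Δ = 0!·2!·4!/7! = 1/105; Racah Σ t=0..0: t=0:+1/12 = 1/12; ⇒ 3j(1 2 3; 1 1 -2)² = 2/21, sgn -1
I_A²/I_B² = (1/35)/(2/21) = 3/10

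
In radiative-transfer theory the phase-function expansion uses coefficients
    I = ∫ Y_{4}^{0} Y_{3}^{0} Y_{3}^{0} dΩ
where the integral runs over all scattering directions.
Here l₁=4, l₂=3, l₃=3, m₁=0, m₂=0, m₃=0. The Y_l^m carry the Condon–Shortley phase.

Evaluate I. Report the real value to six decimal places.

0.153870

m-sum 0 ✓  L=10 even ✓  1≤3≤7 ✓
Π(2lᵢ+1) = 9×7×7 = 441
triangle coeff Δ(4,3,3) = 1/34650
Σ_t [1,3]: t=1:−1/72 t=2:+1/16 t=3:−1/72 = 5/144
(3j)²=2/77 [(4 3 3; 0 0 0)], sign=-1
(m-triple is (0,0,0) — same symbol as above.)
⇒ 4πI² = 36/121
I = (+1)√(36/121/(4π)) = 0.15386989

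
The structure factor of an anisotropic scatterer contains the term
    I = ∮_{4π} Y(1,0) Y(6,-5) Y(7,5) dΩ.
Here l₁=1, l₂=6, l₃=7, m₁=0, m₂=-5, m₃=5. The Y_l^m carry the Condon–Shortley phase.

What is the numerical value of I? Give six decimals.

Checks pass: Σm=0; 14 even; l₃=7∈[5,7].
(2·1+1)(2·6+1)(2·7+1) = 585
Δ: 0! 2! 12! / 15! → 1/1365
sum: t=0:+1/518400 = 1/518400
3j²(1 6 7; 0 0 0) = Δ·Π!·Σ² = 7/195  (sign -1)
sum: t=0:+1/39916800 = 1/39916800
3j²(1 6 7; 0 -5 5) = Δ·Π!·Σ² = 8/455  (sign +1)
combine: 4πI² = 585·7/195·8/455 = 24/65
take √, sign -1: I = -0.17141310

-0.171413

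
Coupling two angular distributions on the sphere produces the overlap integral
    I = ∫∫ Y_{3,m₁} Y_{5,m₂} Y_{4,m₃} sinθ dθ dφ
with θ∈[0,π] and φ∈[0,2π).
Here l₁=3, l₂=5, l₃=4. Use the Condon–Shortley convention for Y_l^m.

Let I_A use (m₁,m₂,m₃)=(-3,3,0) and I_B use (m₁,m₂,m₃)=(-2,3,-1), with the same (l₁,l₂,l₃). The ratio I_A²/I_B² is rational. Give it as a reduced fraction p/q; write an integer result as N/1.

30/1

Same 3,5,4: normalisation and zero-m 3j drop out of the ratio.
A: Δ: 4! 2! 6! / 13! → 1/180180; sum: t=4:+1/2304 = 1/2304; 3j²(3 5 4; -3 3 0) = Δ·Π!·Σ² = 5/143  (sign +1)
B: Δ: 4! 2! 6! / 13! → 1/180180; sum: t=3:−1/1440 t=4:+1/1152 = 1/5760; 3j²(3 5 4; -2 3 -1) = Δ·Π!·Σ² = 1/858  (sign -1)
I_A²/I_B² = (5/143)/(1/858) = 30/1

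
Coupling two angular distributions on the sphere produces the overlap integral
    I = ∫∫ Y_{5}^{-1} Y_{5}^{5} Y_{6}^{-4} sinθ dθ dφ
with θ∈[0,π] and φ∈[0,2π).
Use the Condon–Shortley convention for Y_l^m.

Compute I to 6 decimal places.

0.178246

m-sum 0 ✓  L=16 even ✓  0≤6≤10 ✓
Π(2lᵢ+1) = 11×11×13 = 1573
triangle coeff Δ(5,5,6) = 1/28588560
Σ_t [0,4]: t=0:+1/345600 t=1:−1/13824 t=2:+1/5184 t=3:−1/13824 t=4:+1/345600 = 7/129600
(3j)²=80/7293 [(5 5 6; 0 0 0)], sign=+1
Σ_t [4,4]: t=4:+1/829440 = 1/829440
(3j)²=225/9724 [(5 5 6; -1 5 -4)], sign=+1
⇒ 4πI² = 1500/3757
I = (+1)√(1500/3757/(4π)) = 0.17824613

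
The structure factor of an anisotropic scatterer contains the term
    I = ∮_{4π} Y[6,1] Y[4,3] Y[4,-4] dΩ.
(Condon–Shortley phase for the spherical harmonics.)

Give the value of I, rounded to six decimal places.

Rules hold: Σm=0, L=14 even, 2≤4≤10.
N = 13·9·9 = 1053
Δ = 6!·6!·2!/15! = 1/1261260
Racah Σ t=2..4: t=2:+1/4608 t=3:−1/1296 t=4:+1/4608 = -7/20736
⇒ 3j(6 4 4; 0 0 0)² = 20/1287, sgn -1
Racah Σ t=5..5: t=5:−1/172800 = -1/172800
⇒ 3j(6 4 4; 1 3 -4)² = 7/2145, sgn -1
4πI² = N·(3j₀)²·(3jₘ)² = 84/1573
I = +1·√(0.0534011/4π) = 0.06518840

0.065188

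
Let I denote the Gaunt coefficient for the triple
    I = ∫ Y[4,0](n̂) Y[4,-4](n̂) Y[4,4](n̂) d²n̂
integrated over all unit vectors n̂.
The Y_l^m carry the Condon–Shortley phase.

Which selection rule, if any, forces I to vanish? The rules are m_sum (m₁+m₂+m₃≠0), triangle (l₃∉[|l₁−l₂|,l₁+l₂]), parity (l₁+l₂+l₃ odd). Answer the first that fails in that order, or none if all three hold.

Σmᵢ = 0  ✓
l₃∈[|l₁−l₂|,l₁+l₂]=[0,8], have l₃=4  ✓
Σlᵢ = 12 ⇒ even  ✓

none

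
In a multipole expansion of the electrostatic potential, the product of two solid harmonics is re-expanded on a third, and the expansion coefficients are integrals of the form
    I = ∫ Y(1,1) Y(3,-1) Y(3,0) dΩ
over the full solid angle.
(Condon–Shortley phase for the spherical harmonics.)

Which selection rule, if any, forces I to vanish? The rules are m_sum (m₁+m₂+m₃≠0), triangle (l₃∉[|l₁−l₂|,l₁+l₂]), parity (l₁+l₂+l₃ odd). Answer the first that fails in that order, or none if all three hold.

azimuthal sum: 1 − 1 + 0 = 0  ✓
2 ≤ 3 ≤ 4 (triangle on l)  ✓
L = 1 + 3 + 3 = 7 (odd)  ✗

parity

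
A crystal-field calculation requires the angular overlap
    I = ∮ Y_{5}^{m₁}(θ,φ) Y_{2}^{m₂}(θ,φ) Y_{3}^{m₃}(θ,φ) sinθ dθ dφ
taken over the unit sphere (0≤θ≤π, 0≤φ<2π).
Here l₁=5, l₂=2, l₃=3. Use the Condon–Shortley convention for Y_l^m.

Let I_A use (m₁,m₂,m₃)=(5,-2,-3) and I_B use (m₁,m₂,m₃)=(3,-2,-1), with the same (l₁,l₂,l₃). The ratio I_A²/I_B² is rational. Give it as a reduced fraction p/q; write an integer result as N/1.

Same 5,2,3: normalisation and zero-m 3j drop out of the ratio.
A: Δ: 4! 6! 0! / 11! → 1/2310; sum: t=0:+1/17280 = 1/17280; 3j²(5 2 3; 5 -2 -3) = Δ·Π!·Σ² = 1/11  (sign +1)
B: Δ: 4! 6! 0! / 11! → 1/2310; sum: t=0:+1/1152 = 1/1152; 3j²(5 2 3; 3 -2 -1) = Δ·Π!·Σ² = 1/33  (sign +1)
I_A²/I_B² = (1/11)/(1/33) = 3/1

3/1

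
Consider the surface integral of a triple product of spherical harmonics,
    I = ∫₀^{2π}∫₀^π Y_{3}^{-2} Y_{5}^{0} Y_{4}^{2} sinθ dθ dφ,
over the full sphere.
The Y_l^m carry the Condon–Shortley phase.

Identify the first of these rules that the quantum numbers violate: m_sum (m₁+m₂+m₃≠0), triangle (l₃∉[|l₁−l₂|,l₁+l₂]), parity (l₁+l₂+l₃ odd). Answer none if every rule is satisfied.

none

azimuthal sum: -2 + 0 + 2 = 0  ✓
2 ≤ 4 ≤ 8 (triangle on l)  ✓
L = 3 + 5 + 4 = 12 (even)  ✓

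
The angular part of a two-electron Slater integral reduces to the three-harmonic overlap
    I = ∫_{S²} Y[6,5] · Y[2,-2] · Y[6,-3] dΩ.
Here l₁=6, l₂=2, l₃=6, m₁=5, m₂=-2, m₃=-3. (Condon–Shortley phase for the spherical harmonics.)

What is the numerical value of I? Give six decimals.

0.120286

Checks pass: Σm=0; 14 even; l₃=6∈[4,8].
(2·6+1)(2·2+1)(2·6+1) = 845
Δ: 2! 10! 2! / 15! → 1/90090
sum: t=0:+1/69120 t=1:−1/14400 t=2:+1/69120 = -7/172800
3j²(6 2 6; 0 0 0) = Δ·Π!·Σ² = 14/715  (sign -1)
sum: t=0:+1/1451520 = 1/1451520
3j²(6 2 6; 5 -2 -3) = Δ·Π!·Σ² = 1/91  (sign -1)
combine: 4πI² = 845·14/715·1/91 = 2/11
take √, sign +1: I = 0.12028562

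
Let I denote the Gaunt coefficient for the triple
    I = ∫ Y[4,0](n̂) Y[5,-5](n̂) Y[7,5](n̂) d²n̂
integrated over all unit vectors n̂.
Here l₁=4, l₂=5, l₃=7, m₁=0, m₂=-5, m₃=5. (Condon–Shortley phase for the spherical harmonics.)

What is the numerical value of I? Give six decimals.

0.181642

m-sum 0 ✓  L=16 even ✓  1≤7≤9 ✓
Π(2lᵢ+1) = 9×11×15 = 1485
triangle coeff Δ(4,5,7) = 1/6126120
Σ_t [0,2]: t=0:+1/69120 t=1:−1/20736 t=2:+1/69120 = -1/51840
(3j)²=280/21879 [(4 5 7; 0 0 0)], sign=+1
Σ_t [0,0]: t=0:+1/3870720 = 1/3870720
(3j)²=135/6188 [(4 5 7; 0 -5 5)], sign=+1
⇒ 4πI² = 20250/48841
I = (+1)√(20250/48841/(4π)) = 0.18164160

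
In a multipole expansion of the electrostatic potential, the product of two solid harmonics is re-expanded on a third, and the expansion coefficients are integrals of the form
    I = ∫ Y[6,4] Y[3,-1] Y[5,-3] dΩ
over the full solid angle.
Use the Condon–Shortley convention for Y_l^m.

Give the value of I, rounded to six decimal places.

0.113950

m-sum 0 ✓  L=14 even ✓  3≤5≤9 ✓
Π(2lᵢ+1) = 13×7×11 = 1001
triangle coeff Δ(6,3,5) = 1/675675
Σ_t [1,3]: t=1:−1/8640 t=2:+1/2304 t=3:−1/8640 = 7/34560
(3j)²=7/429 [(6 3 5; 0 0 0)], sign=-1
Σ_t [0,2]: t=0:+1/69120 t=1:−1/30240 t=2:+1/322560 = -1/64512
(3j)²=10/1001 [(6 3 5; 4 -1 -3)], sign=-1
⇒ 4πI² = 70/429
I = (+1)√(70/429/(4π)) = 0.11395029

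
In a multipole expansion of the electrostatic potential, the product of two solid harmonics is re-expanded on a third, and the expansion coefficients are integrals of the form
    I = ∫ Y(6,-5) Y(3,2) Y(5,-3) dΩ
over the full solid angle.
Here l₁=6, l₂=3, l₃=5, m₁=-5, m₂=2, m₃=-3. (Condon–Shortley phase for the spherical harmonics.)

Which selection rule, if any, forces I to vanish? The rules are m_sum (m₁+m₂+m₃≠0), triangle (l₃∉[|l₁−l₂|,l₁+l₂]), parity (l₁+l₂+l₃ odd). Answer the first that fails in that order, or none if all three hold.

m₁+m₂+m₃ = -5 + 2 − 3 = -6  ✗
triangle: |6−3|=3 ≤ l₃=5 ≤ 6+3=9
parity: l₁+l₂+l₃ = 14 is even

m_sum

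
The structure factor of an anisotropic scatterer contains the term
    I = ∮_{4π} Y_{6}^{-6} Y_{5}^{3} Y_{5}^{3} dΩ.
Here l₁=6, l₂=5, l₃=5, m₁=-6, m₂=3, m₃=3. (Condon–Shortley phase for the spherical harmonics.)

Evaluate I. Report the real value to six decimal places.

0.186530

m-sum 0 ✓  L=16 even ✓  1≤5≤11 ✓
Π(2lᵢ+1) = 13×11×11 = 1573
triangle coeff Δ(6,5,5) = 1/28588560
Σ_t [1,5]: t=1:−1/345600 t=2:+1/13824 t=3:−1/5184 t=4:+1/13824 t=5:−1/345600 = -7/129600
(3j)²=80/7293 [(6 5 5; 0 0 0)], sign=+1
Σ_t [6,6]: t=6:+1/2073600 = 1/2073600
(3j)²=28/1105 [(6 5 5; -6 3 3)], sign=+1
⇒ 4πI² = 4928/11271
I = (+1)√(4928/11271/(4π)) = 0.18653022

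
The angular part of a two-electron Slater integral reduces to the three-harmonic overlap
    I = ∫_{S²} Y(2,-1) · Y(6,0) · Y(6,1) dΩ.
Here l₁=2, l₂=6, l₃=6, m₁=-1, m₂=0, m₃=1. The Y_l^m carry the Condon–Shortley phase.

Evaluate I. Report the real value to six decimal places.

m-sum 0 ✓  L=14 even ✓  4≤6≤8 ✓
Π(2lᵢ+1) = 5×13×13 = 845
triangle coeff Δ(2,6,6) = 1/90090
Σ_t [0,2]: t=0:+1/69120 t=1:−1/14400 t=2:+1/69120 = -7/172800
(3j)²=14/715 [(2 6 6; 0 0 0)], sign=-1
Σ_t [1,2]: t=1:−1/28800 t=2:+1/34560 = -1/172800
(3j)²=1/1430 [(2 6 6; -1 0 1)], sign=+1
⇒ 4πI² = 7/605
I = (-1)√(7/605/(4π)) = -0.03034355

-0.030344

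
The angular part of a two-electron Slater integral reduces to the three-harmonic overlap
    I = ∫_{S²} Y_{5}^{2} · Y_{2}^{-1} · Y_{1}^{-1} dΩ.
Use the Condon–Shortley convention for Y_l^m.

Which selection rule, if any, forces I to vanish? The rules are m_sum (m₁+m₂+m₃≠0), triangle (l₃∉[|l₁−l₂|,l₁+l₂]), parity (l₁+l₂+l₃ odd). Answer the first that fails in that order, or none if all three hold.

m₁+m₂+m₃ = 2 − 1 − 1 = 0  ✓
triangle: |5−2|=3 ≤ l₃=1 ≤ 5+2=7  ✗
parity: l₁+l₂+l₃ = 8 is even

triangle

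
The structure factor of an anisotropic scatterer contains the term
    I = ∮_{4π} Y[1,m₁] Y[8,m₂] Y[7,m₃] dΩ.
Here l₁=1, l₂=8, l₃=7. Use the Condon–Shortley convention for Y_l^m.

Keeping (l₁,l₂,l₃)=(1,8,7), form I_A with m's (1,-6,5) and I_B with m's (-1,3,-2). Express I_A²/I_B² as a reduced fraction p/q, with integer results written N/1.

Same 1,8,7: normalisation and zero-m 3j drop out of the ratio.
A: Δ: 2! 0! 14! / 17! → 1/2040; sum: t=0:+1/1916006400 = 1/1916006400; 3j²(1 8 7; 1 -6 5) = Δ·Π!·Σ² = 91/2040  (sign +1)
B: Δ: 2! 0! 14! / 17! → 1/2040; sum: t=2:+1/87091200 = 1/87091200; 3j²(1 8 7; -1 3 -2) = Δ·Π!·Σ² = 11/408  (sign -1)
I_A²/I_B² = (91/2040)/(11/408) = 91/55

91/55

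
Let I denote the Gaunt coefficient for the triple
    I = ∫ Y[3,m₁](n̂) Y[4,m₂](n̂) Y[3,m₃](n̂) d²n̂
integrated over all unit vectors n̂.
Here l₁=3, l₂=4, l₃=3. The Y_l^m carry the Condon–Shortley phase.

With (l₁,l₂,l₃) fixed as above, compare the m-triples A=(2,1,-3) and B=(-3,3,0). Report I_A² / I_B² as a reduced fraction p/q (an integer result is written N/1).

l's match ⇒ only the (l;m) 3-j factors differ between A and B.
A: triangle coeff Δ(3,4,3) = 1/34650; Σ_t [1,1]: t=1:−1/288 = -1/288; (3j)²=5/231 [(3 4 3; 2 1 -3)], sign=-1
B: triangle coeff Δ(3,4,3) = 1/34650; Σ_t [4,4]: t=4:+1/288 = 1/288; (3j)²=1/22 [(3 4 3; -3 3 0)], sign=-1
I_A²/I_B² = (5/231)/(1/22) = 10/21

10/21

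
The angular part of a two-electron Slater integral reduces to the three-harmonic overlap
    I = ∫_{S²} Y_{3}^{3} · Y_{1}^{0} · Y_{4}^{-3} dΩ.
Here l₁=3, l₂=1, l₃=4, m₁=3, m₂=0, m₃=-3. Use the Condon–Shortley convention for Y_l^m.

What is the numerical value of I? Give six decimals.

-0.162868

Rules hold: Σm=0, L=8 even, 2≤4≤4.
N = 7·3·9 = 189
Δ = 0!·6!·2!/9! = 1/252
Racah Σ t=0..0: t=0:+1/36 = 1/36
⇒ 3j(3 1 4; 0 0 0)² = 4/63, sgn +1
Racah Σ t=0..0: t=0:+1/720 = 1/720
⇒ 3j(3 1 4; 3 0 -3)² = 1/36, sgn -1
4πI² = N·(3j₀)²·(3jₘ)² = 1/3
I = -1·√(0.333333/4π) = -0.16286750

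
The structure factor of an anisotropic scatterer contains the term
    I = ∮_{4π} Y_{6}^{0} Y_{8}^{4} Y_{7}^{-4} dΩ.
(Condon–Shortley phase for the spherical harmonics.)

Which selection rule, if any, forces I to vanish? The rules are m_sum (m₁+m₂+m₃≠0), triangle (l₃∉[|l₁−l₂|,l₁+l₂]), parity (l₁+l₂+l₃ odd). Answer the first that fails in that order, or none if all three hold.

m₁+m₂+m₃ = 0 + 4 − 4 = 0  ✓
triangle: |6−8|=2 ≤ l₃=7 ≤ 6+8=14  ✓
parity: l₁+l₂+l₃ = 21 is odd  ✗

parity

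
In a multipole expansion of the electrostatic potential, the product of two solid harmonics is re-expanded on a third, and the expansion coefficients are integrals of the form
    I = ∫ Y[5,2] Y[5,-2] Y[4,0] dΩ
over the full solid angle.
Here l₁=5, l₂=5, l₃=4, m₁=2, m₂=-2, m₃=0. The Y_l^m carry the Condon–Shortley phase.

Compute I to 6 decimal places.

-0.021700

Rules hold: Σm=0, L=14 even, 0≤4≤10.
N = 11·11·9 = 1089
Δ = 6!·4!·4!/15! = 1/3153150
Racah Σ t=1..5: t=1:−1/69120 t=2:+1/1728 t=3:−1/576 t=4:+1/1728 t=5:−1/69120 = -7/11520
⇒ 3j(5 5 4; 0 0 0)² = 2/143, sgn -1
Racah Σ t=0..3: t=0:+1/25920 t=1:−1/1920 t=2:+1/1728 t=3:−1/20736 = 1/20736
⇒ 3j(5 5 4; 2 -2 0)² = 1/2574, sgn +1
4πI² = N·(3j₀)²·(3jₘ)² = 1/169
I = -1·√(0.00591716/4π) = -0.02169960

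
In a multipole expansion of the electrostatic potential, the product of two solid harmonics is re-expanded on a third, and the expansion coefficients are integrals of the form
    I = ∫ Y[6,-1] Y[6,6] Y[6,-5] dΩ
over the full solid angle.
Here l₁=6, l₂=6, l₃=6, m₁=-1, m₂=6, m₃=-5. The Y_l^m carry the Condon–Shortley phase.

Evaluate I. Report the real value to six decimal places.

m-sum 0 ✓  L=18 even ✓  0≤6≤12 ✓
Π(2lᵢ+1) = 13×13×13 = 2197
triangle coeff Δ(6,6,6) = 1/325909584
Σ_t [0,6]: t=0:+1/373248000 t=1:−1/1728000 t=2:+1/110592 t=3:−1/46656 t=4:+1/110592 t=5:−1/1728000 t=6:+1/373248000 = -7/1555200
(3j)²=400/46189 [(6 6 6; 0 0 0)], sign=-1
Σ_t [6,6]: t=6:+1/62208000 = 1/62208000
(3j)²=77/8398 [(6 6 6; -1 6 -5)], sign=-1
⇒ 4πI² = 18200/104329
I = (+1)√(18200/104329/(4π)) = 0.11782250

0.117823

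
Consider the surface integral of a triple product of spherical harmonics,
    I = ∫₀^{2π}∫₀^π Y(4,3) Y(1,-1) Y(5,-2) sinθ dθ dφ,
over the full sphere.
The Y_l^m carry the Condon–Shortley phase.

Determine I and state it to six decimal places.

0.085055

m-sum 0 ✓  L=10 even ✓  3≤5≤5 ✓
Π(2lᵢ+1) = 9×3×11 = 297
triangle coeff Δ(4,1,5) = 1/495
Σ_t [0,0]: t=0:+1/576 = 1/576
(3j)²=5/99 [(4 1 5; 0 0 0)], sign=-1
Σ_t [0,0]: t=0:+1/10080 = 1/10080
(3j)²=1/165 [(4 1 5; 3 -1 -2)], sign=-1
⇒ 4πI² = 1/11
I = (+1)√(1/11/(4π)) = 0.08505478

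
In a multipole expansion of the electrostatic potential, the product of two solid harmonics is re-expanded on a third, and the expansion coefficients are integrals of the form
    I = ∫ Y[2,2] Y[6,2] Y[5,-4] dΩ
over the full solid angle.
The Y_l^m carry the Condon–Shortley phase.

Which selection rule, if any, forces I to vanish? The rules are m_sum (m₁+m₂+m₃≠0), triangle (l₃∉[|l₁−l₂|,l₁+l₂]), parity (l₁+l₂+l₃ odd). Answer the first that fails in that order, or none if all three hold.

Σmᵢ = 0  ✓
l₃∈[|l₁−l₂|,l₁+l₂]=[4,8], have l₃=5  ✓
Σlᵢ = 13 ⇒ odd  ✗

parity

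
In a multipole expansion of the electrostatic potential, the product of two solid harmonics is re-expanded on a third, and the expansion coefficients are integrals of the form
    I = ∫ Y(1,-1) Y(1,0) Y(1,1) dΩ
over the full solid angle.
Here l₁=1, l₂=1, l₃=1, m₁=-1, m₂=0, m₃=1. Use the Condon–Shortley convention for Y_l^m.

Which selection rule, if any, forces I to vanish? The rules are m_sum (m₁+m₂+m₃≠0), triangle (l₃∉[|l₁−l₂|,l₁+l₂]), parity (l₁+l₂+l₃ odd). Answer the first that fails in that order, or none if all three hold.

parity

Σmᵢ = 0  ✓
l₃∈[|l₁−l₂|,l₁+l₂]=[0,2], have l₃=1  ✓
Σlᵢ = 3 ⇒ odd  ✗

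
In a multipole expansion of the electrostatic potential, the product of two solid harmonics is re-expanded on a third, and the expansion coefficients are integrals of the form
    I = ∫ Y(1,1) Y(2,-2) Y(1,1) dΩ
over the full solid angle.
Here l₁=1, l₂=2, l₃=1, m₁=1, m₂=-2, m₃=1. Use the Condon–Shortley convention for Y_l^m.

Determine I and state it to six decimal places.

Rules hold: Σm=0, L=4 even, 1≤1≤3.
N = 3·5·3 = 45
Δ = 2!·0!·2!/5! = 1/30
Racah Σ t=1..1: t=1:−1/1 = -1/1
⇒ 3j(1 2 1; 0 0 0)² = 2/15, sgn +1
Racah Σ t=0..0: t=0:+1/4 = 1/4
⇒ 3j(1 2 1; 1 -2 1)² = 1/5, sgn +1
4πI² = N·(3j₀)²·(3jₘ)² = 6/5
I = +1·√(1.2/4π) = 0.30901936

0.309019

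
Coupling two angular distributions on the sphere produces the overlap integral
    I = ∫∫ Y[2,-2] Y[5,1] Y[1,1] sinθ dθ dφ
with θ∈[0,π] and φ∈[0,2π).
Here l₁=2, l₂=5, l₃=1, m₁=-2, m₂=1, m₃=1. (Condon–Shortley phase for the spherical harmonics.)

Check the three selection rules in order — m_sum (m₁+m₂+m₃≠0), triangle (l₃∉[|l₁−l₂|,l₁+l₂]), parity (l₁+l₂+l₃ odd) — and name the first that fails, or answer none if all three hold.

azimuthal sum: -2 + 1 + 1 = 0  ✓
3 ≤ 1 ≤ 7 (triangle on l)  ✗
L = 2 + 5 + 1 = 8 (even)

triangle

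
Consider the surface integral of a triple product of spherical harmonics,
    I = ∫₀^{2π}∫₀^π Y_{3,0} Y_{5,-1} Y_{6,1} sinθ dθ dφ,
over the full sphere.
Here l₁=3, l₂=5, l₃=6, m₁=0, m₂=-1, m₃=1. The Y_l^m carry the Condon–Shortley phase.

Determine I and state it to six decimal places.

-0.123080

m-sum 0 ✓  L=14 even ✓  2≤6≤8 ✓
Π(2lᵢ+1) = 7×11×13 = 1001
triangle coeff Δ(3,5,6) = 1/675675
Σ_t [0,2]: t=0:+1/8640 t=1:−1/2304 t=2:+1/8640 = -7/34560
(3j)²=7/429 [(3 5 6; 0 0 0)], sign=-1
Σ_t [0,2]: t=0:+1/6912 t=1:−1/2880 t=2:+1/17280 = -1/6912
(3j)²=5/429 [(3 5 6; 0 -1 1)], sign=+1
⇒ 4πI² = 245/1287
I = (-1)√(245/1287/(4π)) = -0.12308038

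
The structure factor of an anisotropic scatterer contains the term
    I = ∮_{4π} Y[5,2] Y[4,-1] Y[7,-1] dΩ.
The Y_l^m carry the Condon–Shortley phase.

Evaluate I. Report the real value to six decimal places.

Checks pass: Σm=0; 16 even; l₃=7∈[1,9].
(2·5+1)(2·4+1)(2·7+1) = 1485
Δ: 2! 8! 6! / 17! → 1/6126120
sum: t=0:+1/69120 t=1:−1/20736 t=2:+1/69120 = -1/51840
3j²(5 4 7; 0 0 0) = Δ·Π!·Σ² = 280/21879  (sign +1)
sum: t=0:+1/51840 t=1:−1/69120 t=2:+1/1209600 = 41/7257600
3j²(5 4 7; 2 -1 -1) = Δ·Π!·Σ² = 1681/510510  (sign +1)
combine: 4πI² = 1485·280/21879·1681/510510 = 33620/537251
take √, sign +1: I = 0.07056759

0.070568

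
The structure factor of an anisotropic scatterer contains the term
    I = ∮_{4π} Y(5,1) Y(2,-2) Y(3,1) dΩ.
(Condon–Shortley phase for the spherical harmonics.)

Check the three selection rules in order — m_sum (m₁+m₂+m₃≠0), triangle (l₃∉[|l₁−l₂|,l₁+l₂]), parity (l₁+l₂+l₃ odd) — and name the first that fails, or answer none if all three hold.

azimuthal sum: 1 − 2 + 1 = 0  ✓
3 ≤ 3 ≤ 7 (triangle on l)  ✓
L = 5 + 2 + 3 = 10 (even)  ✓

none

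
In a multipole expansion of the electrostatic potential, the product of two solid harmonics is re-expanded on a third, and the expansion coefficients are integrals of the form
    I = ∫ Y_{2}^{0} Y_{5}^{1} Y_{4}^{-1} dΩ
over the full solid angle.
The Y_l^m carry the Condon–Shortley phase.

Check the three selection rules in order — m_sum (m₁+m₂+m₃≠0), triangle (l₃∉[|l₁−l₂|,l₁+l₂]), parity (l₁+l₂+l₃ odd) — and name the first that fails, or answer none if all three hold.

parity

azimuthal sum: 0 + 1 − 1 = 0  ✓
3 ≤ 4 ≤ 7 (triangle on l)  ✓
L = 2 + 5 + 4 = 11 (odd)  ✗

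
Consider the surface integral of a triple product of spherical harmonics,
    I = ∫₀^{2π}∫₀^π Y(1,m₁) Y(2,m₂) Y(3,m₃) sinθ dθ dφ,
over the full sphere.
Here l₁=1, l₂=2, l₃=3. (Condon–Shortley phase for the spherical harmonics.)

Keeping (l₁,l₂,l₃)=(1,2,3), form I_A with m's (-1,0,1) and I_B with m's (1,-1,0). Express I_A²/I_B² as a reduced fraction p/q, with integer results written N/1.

Shared (l₁,l₂,l₃)=(1,2,3): N and (l;000)² cancel in I_A²/I_B².
A: Δ = 0!·2!·4!/7! = 1/105; Racah Σ t=0..0: t=0:+1/8 = 1/8; ⇒ 3j(1 2 3; -1 0 1)² = 2/35, sgn +1
B: Δ = 0!·2!·4!/7! = 1/105; Racah Σ t=0..0: t=0:+1/12 = 1/12; ⇒ 3j(1 2 3; 1 -1 0)² = 1/35, sgn -1
I_A²/I_B² = (2/35)/(1/35) = 2/1

2/1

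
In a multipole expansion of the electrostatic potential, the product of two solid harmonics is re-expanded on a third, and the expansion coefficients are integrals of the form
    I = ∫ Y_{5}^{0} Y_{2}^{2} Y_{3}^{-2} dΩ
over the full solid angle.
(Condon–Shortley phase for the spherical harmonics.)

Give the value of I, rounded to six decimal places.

Checks pass: Σm=0; 10 even; l₃=3∈[3,7].
(2·5+1)(2·2+1)(2·3+1) = 385
Δ: 4! 6! 0! / 11! → 1/2310
sum: t=2:+1/144 = 1/144
3j²(5 2 3; 0 0 0) = Δ·Π!·Σ² = 10/231  (sign -1)
sum: t=4:+1/2880 = 1/2880
3j²(5 2 3; 0 2 -2) = Δ·Π!·Σ² = 1/462  (sign -1)
combine: 4πI² = 385·10/231·1/462 = 25/693
take √, sign +1: I = 0.05357948

0.053579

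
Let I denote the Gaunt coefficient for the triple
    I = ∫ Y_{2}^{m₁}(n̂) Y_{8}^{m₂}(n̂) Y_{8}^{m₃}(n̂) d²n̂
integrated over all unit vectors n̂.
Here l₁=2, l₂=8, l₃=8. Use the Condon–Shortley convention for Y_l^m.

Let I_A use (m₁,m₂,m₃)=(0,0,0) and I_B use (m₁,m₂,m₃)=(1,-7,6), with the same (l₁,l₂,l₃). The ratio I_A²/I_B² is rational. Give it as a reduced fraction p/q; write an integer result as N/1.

576/845

Same 2,8,8: normalisation and zero-m 3j drop out of the ratio.
A: Δ: 2! 2! 14! / 19! → 1/348840; sum: t=0:+1/116121600 t=1:−1/25401600 t=2:+1/116121600 = -1/45158400; 3j²(2 8 8; 0 0 0) = Δ·Π!·Σ² = 24/1615  (sign -1)
B: Δ: 2! 2! 14! / 19! → 1/348840; sum: t=0:+1/12454041600 t=1:−1/174356582400 = 1/13412044800; 3j²(2 8 8; 1 -7 6) = Δ·Π!·Σ² = 169/7752  (sign +1)
I_A²/I_B² = (24/1615)/(169/7752) = 576/845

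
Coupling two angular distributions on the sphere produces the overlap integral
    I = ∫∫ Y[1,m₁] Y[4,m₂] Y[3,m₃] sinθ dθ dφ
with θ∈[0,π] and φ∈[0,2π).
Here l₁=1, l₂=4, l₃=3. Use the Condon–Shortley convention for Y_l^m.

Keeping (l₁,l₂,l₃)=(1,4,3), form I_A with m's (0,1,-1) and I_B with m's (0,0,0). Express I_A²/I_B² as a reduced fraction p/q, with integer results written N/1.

15/16

l's match ⇒ only the (l;m) 3-j factors differ between A and B.
A: triangle coeff Δ(1,4,3) = 1/252; Σ_t [1,1]: t=1:−1/48 = -1/48; (3j)²=5/84 [(1 4 3; 0 1 -1)], sign=-1
B: triangle coeff Δ(1,4,3) = 1/252; Σ_t [1,1]: t=1:−1/36 = -1/36; (3j)²=4/63 [(1 4 3; 0 0 0)], sign=+1
I_A²/I_B² = (5/84)/(4/63) = 15/16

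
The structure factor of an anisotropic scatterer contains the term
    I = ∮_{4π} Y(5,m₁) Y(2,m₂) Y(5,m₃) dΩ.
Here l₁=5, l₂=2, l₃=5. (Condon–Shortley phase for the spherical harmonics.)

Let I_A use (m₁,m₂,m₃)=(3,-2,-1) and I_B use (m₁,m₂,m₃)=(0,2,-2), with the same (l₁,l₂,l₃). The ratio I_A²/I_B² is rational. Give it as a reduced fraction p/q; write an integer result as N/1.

l's match ⇒ only the (l;m) 3-j factors differ between A and B.
A: triangle coeff Δ(5,2,5) = 1/38610; Σ_t [0,0]: t=0:+1/5760 = 1/5760; (3j)²=56/2145 [(5 2 5; 3 -2 -1)], sign=+1
B: triangle coeff Δ(5,2,5) = 1/38610; Σ_t [2,2]: t=2:+1/2880 = 1/2880; (3j)²=14/429 [(5 2 5; 0 2 -2)], sign=-1
I_A²/I_B² = (56/2145)/(14/429) = 4/5

4/5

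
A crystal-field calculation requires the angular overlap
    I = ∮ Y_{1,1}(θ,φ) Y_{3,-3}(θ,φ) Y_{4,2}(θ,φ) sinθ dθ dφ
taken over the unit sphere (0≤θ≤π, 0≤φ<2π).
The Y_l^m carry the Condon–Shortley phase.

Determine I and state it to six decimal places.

0.061558

m-sum 0 ✓  L=8 even ✓  2≤4≤4 ✓
Π(2lᵢ+1) = 3×7×9 = 189
triangle coeff Δ(1,3,4) = 1/252
Σ_t [0,0]: t=0:+1/36 = 1/36
(3j)²=4/63 [(1 3 4; 0 0 0)], sign=+1
Σ_t [0,0]: t=0:+1/1440 = 1/1440
(3j)²=1/252 [(1 3 4; 1 -3 2)], sign=+1
⇒ 4πI² = 1/21
I = (+1)√(1/21/(4π)) = 0.06155813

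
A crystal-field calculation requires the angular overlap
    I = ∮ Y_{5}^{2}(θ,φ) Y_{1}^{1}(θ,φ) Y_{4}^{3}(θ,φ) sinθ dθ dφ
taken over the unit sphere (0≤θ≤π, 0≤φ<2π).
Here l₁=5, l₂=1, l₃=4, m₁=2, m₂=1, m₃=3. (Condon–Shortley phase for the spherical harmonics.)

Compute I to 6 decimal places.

Σmᵢ = 6 ≠ 0, so the φ-integral vanishes; I = 0

0.000000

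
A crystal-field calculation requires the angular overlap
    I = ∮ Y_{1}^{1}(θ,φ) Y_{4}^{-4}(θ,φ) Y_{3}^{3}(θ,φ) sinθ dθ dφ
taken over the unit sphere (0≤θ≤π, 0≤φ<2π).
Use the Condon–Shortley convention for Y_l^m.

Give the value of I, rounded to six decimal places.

0.325735

m-sum 0 ✓  L=8 even ✓  3≤3≤5 ✓
Π(2lᵢ+1) = 3×9×7 = 189
triangle coeff Δ(1,4,3) = 1/252
Σ_t [1,1]: t=1:−1/36 = -1/36
(3j)²=4/63 [(1 4 3; 0 0 0)], sign=+1
Σ_t [0,0]: t=0:+1/1440 = 1/1440
(3j)²=1/9 [(1 4 3; 1 -4 3)], sign=+1
⇒ 4πI² = 4/3
I = (+1)√(4/3/(4π)) = 0.32573501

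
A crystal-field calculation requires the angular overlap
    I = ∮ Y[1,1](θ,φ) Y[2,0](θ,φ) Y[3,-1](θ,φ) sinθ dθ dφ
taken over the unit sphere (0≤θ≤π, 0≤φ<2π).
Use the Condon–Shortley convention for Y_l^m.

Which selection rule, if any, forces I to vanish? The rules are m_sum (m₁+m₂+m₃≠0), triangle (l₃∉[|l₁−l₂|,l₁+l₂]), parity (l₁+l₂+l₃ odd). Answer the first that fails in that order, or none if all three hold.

Σmᵢ = 0  ✓
l₃∈[|l₁−l₂|,l₁+l₂]=[1,3], have l₃=3  ✓
Σlᵢ = 6 ⇒ even  ✓

none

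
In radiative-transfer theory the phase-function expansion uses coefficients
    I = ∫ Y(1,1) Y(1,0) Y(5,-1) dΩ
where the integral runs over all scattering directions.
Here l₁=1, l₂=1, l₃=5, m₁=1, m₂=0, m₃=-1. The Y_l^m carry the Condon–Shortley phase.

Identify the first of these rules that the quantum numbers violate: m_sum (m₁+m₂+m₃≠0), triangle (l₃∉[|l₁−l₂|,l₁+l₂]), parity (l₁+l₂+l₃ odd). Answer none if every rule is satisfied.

triangle

m₁+m₂+m₃ = 1 + 0 − 1 = 0  ✓
triangle: |1−1|=0 ≤ l₃=5 ≤ 1+1=2  ✗
parity: l₁+l₂+l₃ = 7 is odd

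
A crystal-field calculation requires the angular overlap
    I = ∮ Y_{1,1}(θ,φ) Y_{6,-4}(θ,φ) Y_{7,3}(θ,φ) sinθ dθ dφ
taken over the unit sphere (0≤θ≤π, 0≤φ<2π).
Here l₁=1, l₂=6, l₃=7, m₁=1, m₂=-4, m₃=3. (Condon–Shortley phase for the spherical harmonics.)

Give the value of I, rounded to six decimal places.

m-sum 0 ✓  L=14 even ✓  5≤7≤7 ✓
Π(2lᵢ+1) = 3×13×15 = 585
triangle coeff Δ(1,6,7) = 1/1365
Σ_t [0,0]: t=0:+1/518400 = 1/518400
(3j)²=7/195 [(1 6 7; 0 0 0)], sign=-1
Σ_t [0,0]: t=0:+1/14515200 = 1/14515200
(3j)²=2/455 [(1 6 7; 1 -4 3)], sign=+1
⇒ 4πI² = 6/65
I = (-1)√(6/65/(4π)) = -0.08570655

-0.085707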